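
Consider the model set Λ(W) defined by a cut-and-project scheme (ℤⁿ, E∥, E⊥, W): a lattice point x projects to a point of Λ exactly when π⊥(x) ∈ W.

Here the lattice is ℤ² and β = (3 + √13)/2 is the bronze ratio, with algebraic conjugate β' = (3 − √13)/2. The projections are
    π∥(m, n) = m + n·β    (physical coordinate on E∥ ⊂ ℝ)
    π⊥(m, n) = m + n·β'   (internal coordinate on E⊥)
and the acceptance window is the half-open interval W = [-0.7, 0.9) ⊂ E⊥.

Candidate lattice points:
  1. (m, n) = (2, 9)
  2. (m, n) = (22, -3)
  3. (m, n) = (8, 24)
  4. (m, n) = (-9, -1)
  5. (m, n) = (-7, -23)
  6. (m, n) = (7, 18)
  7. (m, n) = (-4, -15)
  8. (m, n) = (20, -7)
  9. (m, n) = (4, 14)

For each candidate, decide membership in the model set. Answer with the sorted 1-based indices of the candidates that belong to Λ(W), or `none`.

3, 5, 7, 9

Compute β' = (3−√13)/2 = -0.3028, so π⊥(m,n) = m -0.3028·n.
[1] lift (2,9): star map gives -0.7250; window check -0.7 ≤ -0.7250 < 0.9 is false → out
[2] lift (22,-3): star map gives 22.9083; window check -0.7 ≤ 22.9083 < 0.9 is false → out
[3] lift (8,24): star map gives 0.7334; window check -0.7 ≤ 0.7334 < 0.9 is true → IN Λ
[4] lift (-9,-1): star map gives -8.6972; window check -0.7 ≤ -8.6972 < 0.9 is false → out
[5] lift (-7,-23): star map gives -0.0362; window check -0.7 ≤ -0.0362 < 0.9 is true → IN Λ
[6] lift (7,18): star map gives 1.5500; window check -0.7 ≤ 1.5500 < 0.9 is false → out
[7] lift (-4,-15): star map gives 0.5416; window check -0.7 ≤ 0.5416 < 0.9 is true → IN Λ
[8] lift (20,-7): star map gives 22.1194; window check -0.7 ≤ 22.1194 < 0.9 is false → out
[9] lift (4,14): star map gives -0.2389; window check -0.7 ≤ -0.2389 < 0.9 is true → IN Λ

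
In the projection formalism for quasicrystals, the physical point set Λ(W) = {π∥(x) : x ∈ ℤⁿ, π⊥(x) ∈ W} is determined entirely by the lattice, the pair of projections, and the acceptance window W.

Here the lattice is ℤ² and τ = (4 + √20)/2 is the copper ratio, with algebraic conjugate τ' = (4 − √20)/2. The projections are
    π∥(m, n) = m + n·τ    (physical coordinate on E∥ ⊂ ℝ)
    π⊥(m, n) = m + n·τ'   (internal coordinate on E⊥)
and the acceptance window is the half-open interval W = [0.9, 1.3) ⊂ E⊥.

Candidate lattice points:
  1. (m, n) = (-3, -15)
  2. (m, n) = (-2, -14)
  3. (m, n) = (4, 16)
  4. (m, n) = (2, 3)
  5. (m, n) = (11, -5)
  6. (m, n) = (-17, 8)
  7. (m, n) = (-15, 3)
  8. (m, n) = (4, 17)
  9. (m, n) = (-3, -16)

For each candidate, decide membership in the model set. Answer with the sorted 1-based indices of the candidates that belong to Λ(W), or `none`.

4

Compute τ' = (4−√20)/2 = -0.23607, so π⊥(m,n) = m -0.23607·n.
#1 (-3,-15): internal coord -3 + (-15)·τ' = +0.54102; +0.54102 ∉ [0.9, 1.3) → out
#2 (-2,-14): internal coord -2 + (-14)·τ' = +1.30495; +1.30495 ∉ [0.9, 1.3) → out
#3 (4,16): internal coord 4 + (16)·τ' = +0.22291; +0.22291 ∉ [0.9, 1.3) → out
#4 (2,3): internal coord 2 + (3)·τ' = +1.29180; +1.29180 ∈ [0.9, 1.3) → IN Λ
#5 (11,-5): internal coord 11 + (-5)·τ' = +12.18034; +12.18034 ∉ [0.9, 1.3) → out
#6 (-17,8): internal coord -17 + (8)·τ' = -18.88854; -18.88854 ∉ [0.9, 1.3) → out
#7 (-15,3): internal coord -15 + (3)·τ' = -15.70820; -15.70820 ∉ [0.9, 1.3) → out
#8 (4,17): internal coord 4 + (17)·τ' = -0.01316; -0.01316 ∉ [0.9, 1.3) → out
#9 (-3,-16): internal coord -3 + (-16)·τ' = +0.77709; +0.77709 ∉ [0.9, 1.3) → out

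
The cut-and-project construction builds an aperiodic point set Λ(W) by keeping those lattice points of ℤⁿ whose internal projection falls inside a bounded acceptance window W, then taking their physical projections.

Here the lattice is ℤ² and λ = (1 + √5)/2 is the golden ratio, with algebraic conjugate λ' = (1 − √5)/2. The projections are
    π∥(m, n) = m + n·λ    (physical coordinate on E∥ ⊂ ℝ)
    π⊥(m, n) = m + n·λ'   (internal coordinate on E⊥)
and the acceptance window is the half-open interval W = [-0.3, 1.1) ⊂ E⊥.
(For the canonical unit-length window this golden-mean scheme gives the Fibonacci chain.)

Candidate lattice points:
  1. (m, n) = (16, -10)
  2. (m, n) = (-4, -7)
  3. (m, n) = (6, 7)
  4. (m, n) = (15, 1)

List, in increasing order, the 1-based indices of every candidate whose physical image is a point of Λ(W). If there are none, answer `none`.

λ' = (1−√5)/2 ≈ -0.61803.
candidate 1: (m,n)=(16,-10) → π∥ = 16-10·λ ≈ -0.18034, π⊥ = 16-10·λ' ≈ 22.18034 ∉ [-0.3, 1.1) ⇒ out
candidate 2: (m,n)=(-4,-7) → π∥ = -4-7·λ ≈ -15.32624, π⊥ = -4-7·λ' ≈ 0.32624 ∈ [-0.3, 1.1) ⇒ IN Λ
candidate 3: (m,n)=(6,7) → π∥ = 6+7·λ ≈ 17.32624, π⊥ = 6+7·λ' ≈ 1.67376 ∉ [-0.3, 1.1) ⇒ out
candidate 4: (m,n)=(15,1) → π∥ = 15+1·λ ≈ 16.61803, π⊥ = 15+1·λ' ≈ 14.38197 ∉ [-0.3, 1.1) ⇒ out

2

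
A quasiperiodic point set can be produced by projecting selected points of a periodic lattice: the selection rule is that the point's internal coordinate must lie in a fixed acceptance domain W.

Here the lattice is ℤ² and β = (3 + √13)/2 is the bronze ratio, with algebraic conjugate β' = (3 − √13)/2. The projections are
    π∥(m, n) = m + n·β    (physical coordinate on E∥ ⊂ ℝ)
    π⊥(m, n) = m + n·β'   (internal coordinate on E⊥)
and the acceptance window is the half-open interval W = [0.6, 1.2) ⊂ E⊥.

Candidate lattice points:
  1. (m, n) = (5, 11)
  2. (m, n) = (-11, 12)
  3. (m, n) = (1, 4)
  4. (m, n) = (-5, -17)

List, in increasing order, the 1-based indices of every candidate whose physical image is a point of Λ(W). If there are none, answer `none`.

none

β' = (3−√13)/2 ≈ -0.3028.
#1 (5,11): internal coord 5 + (11)·β' = +1.6695; +1.6695 ∉ [0.6, 1.2) → out
#2 (-11,12): internal coord -11 + (12)·β' = -14.6333; -14.6333 ∉ [0.6, 1.2) → out
#3 (1,4): internal coord 1 + (4)·β' = -0.2111; -0.2111 ∉ [0.6, 1.2) → out
#4 (-5,-17): internal coord -5 + (-17)·β' = +0.1472; +0.1472 ∉ [0.6, 1.2) → out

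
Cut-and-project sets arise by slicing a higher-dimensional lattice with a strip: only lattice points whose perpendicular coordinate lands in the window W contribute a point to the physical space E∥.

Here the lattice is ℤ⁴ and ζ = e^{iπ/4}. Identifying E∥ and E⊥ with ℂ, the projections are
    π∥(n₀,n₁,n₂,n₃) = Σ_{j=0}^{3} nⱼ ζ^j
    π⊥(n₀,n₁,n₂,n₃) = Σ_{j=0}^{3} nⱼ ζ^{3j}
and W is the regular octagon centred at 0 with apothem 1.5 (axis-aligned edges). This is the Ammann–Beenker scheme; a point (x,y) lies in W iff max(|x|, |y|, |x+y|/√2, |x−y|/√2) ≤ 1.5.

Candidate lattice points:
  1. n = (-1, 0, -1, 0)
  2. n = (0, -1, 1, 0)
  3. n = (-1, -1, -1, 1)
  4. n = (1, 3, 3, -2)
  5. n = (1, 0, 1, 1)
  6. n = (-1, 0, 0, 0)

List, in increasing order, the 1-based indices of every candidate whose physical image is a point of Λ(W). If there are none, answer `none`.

Internal map: ζ^{3j} for j=0..3 gives (1,0), (−√2/2,√2/2), (0,−1), (√2/2,√2/2).
candidate 1: n = (-1, 0, -1, 0) → π⊥ ≈ (-1.00000, +1.00000); max(|x|,|y|,|x±y|/√2) = 1.41421 ≤ 1.5 ⇒ ∈ W
candidate 2: n = (0, -1, 1, 0) → π⊥ ≈ (+0.70711, -1.70711); max(|x|,|y|,|x±y|/√2) = 1.70711 > 1.5 ⇒ ∉ W
candidate 3: n = (-1, -1, -1, 1) → π⊥ ≈ (+0.41421, +1.00000); max(|x|,|y|,|x±y|/√2) = 1.00000 ≤ 1.5 ⇒ ∈ W
candidate 4: n = (1, 3, 3, -2) → π⊥ ≈ (-2.53553, -2.29289); max(|x|,|y|,|x±y|/√2) = 3.41421 > 1.5 ⇒ ∉ W
candidate 5: n = (1, 0, 1, 1) → π⊥ ≈ (+1.70711, -0.29289); max(|x|,|y|,|x±y|/√2) = 1.70711 > 1.5 ⇒ ∉ W
candidate 6: n = (-1, 0, 0, 0) → π⊥ ≈ (-1.00000, +0.00000); max(|x|,|y|,|x±y|/√2) = 1.00000 ≤ 1.5 ⇒ ∈ W

1, 3, 6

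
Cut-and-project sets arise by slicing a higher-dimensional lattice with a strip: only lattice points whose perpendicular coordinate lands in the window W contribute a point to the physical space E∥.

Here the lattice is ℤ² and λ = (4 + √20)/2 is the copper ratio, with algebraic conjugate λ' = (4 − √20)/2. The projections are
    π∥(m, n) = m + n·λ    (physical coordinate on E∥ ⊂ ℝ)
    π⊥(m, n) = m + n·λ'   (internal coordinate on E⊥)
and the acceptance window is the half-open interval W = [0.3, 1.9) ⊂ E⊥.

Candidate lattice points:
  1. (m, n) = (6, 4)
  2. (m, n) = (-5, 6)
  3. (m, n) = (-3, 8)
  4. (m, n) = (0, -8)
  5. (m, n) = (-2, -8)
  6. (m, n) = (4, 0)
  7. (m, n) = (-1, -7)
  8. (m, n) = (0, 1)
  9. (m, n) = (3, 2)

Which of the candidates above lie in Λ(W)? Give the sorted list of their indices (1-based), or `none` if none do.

λ' = (4−√20)/2 ≈ -0.236068.
#1 (6,4): internal coord 6 + (4)·λ' = +5.055728; +5.055728 ∉ [0.3, 1.9) → out
#2 (-5,6): internal coord -5 + (6)·λ' = -6.416408; -6.416408 ∉ [0.3, 1.9) → out
#3 (-3,8): internal coord -3 + (8)·λ' = -4.888544; -4.888544 ∉ [0.3, 1.9) → out
#4 (0,-8): internal coord 0 + (-8)·λ' = +1.888544; +1.888544 ∈ [0.3, 1.9) → IN Λ
#5 (-2,-8): internal coord -2 + (-8)·λ' = -0.111456; -0.111456 ∉ [0.3, 1.9) → out
#6 (4,0): internal coord 4 + (0)·λ' = +4.000000; +4.000000 ∉ [0.3, 1.9) → out
#7 (-1,-7): internal coord -1 + (-7)·λ' = +0.652476; +0.652476 ∈ [0.3, 1.9) → IN Λ
#8 (0,1): internal coord 0 + (1)·λ' = -0.236068; -0.236068 ∉ [0.3, 1.9) → out
#9 (3,2): internal coord 3 + (2)·λ' = +2.527864; +2.527864 ∉ [0.3, 1.9) → out

4, 7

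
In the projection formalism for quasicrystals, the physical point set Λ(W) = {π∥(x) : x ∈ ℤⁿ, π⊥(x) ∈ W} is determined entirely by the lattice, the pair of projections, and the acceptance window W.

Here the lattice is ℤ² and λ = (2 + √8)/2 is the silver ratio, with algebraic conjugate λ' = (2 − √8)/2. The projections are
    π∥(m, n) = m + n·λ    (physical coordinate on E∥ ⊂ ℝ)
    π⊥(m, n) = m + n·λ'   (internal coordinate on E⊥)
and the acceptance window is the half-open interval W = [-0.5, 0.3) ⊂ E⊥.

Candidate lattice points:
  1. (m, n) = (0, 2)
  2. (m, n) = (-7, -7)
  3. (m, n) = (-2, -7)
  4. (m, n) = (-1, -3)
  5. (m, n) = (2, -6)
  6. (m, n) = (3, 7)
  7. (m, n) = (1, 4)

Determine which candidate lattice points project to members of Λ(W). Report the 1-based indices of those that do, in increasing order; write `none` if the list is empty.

4, 6

Numerically λ ≈ 2.414214 and λ' = −1/λ ≈ -0.414214.
#1 (0,2): internal coord 0 + (2)·λ' = -0.828427; -0.828427 ∉ [-0.5, 0.3) → out
#2 (-7,-7): internal coord -7 + (-7)·λ' = -4.100505; -4.100505 ∉ [-0.5, 0.3) → out
#3 (-2,-7): internal coord -2 + (-7)·λ' = +0.899495; +0.899495 ∉ [-0.5, 0.3) → out
#4 (-1,-3): internal coord -1 + (-3)·λ' = +0.242641; +0.242641 ∈ [-0.5, 0.3) → IN Λ
#5 (2,-6): internal coord 2 + (-6)·λ' = +4.485281; +4.485281 ∉ [-0.5, 0.3) → out
#6 (3,7): internal coord 3 + (7)·λ' = +0.100505; +0.100505 ∈ [-0.5, 0.3) → IN Λ
#7 (1,4): internal coord 1 + (4)·λ' = -0.656854; -0.656854 ∉ [-0.5, 0.3) → out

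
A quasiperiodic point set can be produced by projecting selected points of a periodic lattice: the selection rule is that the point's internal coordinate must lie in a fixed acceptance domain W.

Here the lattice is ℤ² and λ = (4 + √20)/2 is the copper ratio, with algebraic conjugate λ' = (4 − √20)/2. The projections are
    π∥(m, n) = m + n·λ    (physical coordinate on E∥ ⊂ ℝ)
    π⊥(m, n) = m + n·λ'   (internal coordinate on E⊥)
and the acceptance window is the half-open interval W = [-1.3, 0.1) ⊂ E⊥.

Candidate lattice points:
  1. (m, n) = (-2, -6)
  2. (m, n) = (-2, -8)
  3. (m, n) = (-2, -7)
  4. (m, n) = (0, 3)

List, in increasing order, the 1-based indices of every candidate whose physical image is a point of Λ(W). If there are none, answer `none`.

Numerically λ ≈ 4.2361 and λ' = −1/λ ≈ -0.2361.
[1] lift (-2,-6): star map gives -0.5836; window check -1.3 ≤ -0.5836 < 0.1 is true → IN Λ
[2] lift (-2,-8): star map gives -0.1115; window check -1.3 ≤ -0.1115 < 0.1 is true → IN Λ
[3] lift (-2,-7): star map gives -0.3475; window check -1.3 ≤ -0.3475 < 0.1 is true → IN Λ
[4] lift (0,3): star map gives -0.7082; window check -1.3 ≤ -0.7082 < 0.1 is true → IN Λ

1, 2, 3, 4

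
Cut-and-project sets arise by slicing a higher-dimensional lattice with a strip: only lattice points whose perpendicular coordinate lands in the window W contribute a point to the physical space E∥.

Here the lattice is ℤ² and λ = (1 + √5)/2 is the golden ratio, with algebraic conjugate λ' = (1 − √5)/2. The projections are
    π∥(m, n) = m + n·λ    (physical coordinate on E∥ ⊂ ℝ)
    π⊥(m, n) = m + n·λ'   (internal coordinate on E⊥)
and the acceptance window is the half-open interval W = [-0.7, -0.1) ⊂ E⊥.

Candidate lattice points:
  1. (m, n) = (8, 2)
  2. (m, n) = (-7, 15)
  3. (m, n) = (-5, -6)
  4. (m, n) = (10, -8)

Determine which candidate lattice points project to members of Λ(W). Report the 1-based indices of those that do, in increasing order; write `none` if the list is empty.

none

Compute λ' = (1−√5)/2 = -0.61803, so π⊥(m,n) = m -0.61803·n.
[1] lift (8,2): star map gives 6.76393; window check -0.7 ≤ 6.76393 < -0.1 is false → out
[2] lift (-7,15): star map gives -16.27051; window check -0.7 ≤ -16.27051 < -0.1 is false → out
[3] lift (-5,-6): star map gives -1.29180; window check -0.7 ≤ -1.29180 < -0.1 is false → out
[4] lift (10,-8): star map gives 14.94427; window check -0.7 ≤ 14.94427 < -0.1 is false → out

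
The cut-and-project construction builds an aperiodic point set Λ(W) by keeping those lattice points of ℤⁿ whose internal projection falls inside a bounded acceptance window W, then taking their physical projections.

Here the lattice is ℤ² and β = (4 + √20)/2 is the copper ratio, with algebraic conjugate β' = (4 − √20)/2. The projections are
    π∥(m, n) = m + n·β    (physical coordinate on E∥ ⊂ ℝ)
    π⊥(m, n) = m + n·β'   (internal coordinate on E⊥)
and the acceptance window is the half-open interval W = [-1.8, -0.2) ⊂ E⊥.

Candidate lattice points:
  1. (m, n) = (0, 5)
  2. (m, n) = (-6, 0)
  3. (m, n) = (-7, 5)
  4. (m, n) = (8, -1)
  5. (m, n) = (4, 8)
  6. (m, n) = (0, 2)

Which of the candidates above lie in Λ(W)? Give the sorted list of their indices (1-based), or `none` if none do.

1, 6

Numerically β ≈ 4.23607 and β' = −1/β ≈ -0.23607.
candidate 1: (m,n)=(0,5) → π∥ = 0+5·β ≈ 21.18034, π⊥ = 0+5·β' ≈ -1.18034 ∈ [-1.8, -0.2) ⇒ IN Λ
candidate 2: (m,n)=(-6,0) → π∥ = -6+0·β ≈ -6.00000, π⊥ = -6+0·β' ≈ -6.00000 ∉ [-1.8, -0.2) ⇒ out
candidate 3: (m,n)=(-7,5) → π∥ = -7+5·β ≈ 14.18034, π⊥ = -7+5·β' ≈ -8.18034 ∉ [-1.8, -0.2) ⇒ out
candidate 4: (m,n)=(8,-1) → π∥ = 8-1·β ≈ 3.76393, π⊥ = 8-1·β' ≈ 8.23607 ∉ [-1.8, -0.2) ⇒ out
candidate 5: (m,n)=(4,8) → π∥ = 4+8·β ≈ 37.88854, π⊥ = 4+8·β' ≈ 2.11146 ∉ [-1.8, -0.2) ⇒ out
candidate 6: (m,n)=(0,2) → π∥ = 0+2·β ≈ 8.47214, π⊥ = 0+2·β' ≈ -0.47214 ∈ [-1.8, -0.2) ⇒ IN Λ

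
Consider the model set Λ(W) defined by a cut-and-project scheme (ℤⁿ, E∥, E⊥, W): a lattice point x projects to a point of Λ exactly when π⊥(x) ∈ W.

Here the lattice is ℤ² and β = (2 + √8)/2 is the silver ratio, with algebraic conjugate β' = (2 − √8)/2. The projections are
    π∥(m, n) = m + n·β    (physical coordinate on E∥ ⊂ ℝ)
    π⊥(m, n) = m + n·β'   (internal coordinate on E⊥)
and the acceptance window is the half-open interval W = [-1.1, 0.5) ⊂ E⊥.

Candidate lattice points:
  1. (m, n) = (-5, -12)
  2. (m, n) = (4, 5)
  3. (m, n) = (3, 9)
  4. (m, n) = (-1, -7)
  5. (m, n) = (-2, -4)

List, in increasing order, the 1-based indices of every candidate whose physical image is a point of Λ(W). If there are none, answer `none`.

Compute β' = (2−√8)/2 = -0.414214, so π⊥(m,n) = m -0.414214·n.
[1] lift (-5,-12): star map gives -0.029437; window check -1.1 ≤ -0.029437 < 0.5 is true → IN Λ
[2] lift (4,5): star map gives 1.928932; window check -1.1 ≤ 1.928932 < 0.5 is false → out
[3] lift (3,9): star map gives -0.727922; window check -1.1 ≤ -0.727922 < 0.5 is true → IN Λ
[4] lift (-1,-7): star map gives 1.899495; window check -1.1 ≤ 1.899495 < 0.5 is false → out
[5] lift (-2,-4): star map gives -0.343146; window check -1.1 ≤ -0.343146 < 0.5 is true → IN Λ

1, 3, 5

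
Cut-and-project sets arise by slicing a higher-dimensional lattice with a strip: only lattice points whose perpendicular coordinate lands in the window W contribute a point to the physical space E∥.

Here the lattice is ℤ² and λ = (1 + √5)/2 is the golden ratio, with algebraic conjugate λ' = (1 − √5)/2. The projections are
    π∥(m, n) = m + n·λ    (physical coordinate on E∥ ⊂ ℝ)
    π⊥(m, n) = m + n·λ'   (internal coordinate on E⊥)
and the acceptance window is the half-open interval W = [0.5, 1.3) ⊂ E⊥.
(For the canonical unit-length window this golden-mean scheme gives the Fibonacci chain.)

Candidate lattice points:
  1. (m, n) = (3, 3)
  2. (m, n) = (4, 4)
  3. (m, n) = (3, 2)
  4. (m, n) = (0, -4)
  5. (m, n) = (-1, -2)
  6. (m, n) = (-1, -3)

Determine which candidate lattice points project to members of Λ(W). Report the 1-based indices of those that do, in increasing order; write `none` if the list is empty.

1, 6

Compute λ' = (1−√5)/2 = -0.6180, so π⊥(m,n) = m -0.6180·n.
candidate 1: (m,n)=(3,3) → π∥ = 3+3·λ ≈ 7.8541, π⊥ = 3+3·λ' ≈ 1.1459 ∈ [0.5, 1.3) ⇒ IN Λ
candidate 2: (m,n)=(4,4) → π∥ = 4+4·λ ≈ 10.4721, π⊥ = 4+4·λ' ≈ 1.5279 ∉ [0.5, 1.3) ⇒ out
candidate 3: (m,n)=(3,2) → π∥ = 3+2·λ ≈ 6.2361, π⊥ = 3+2·λ' ≈ 1.7639 ∉ [0.5, 1.3) ⇒ out
candidate 4: (m,n)=(0,-4) → π∥ = 0-4·λ ≈ -6.4721, π⊥ = 0-4·λ' ≈ 2.4721 ∉ [0.5, 1.3) ⇒ out
candidate 5: (m,n)=(-1,-2) → π∥ = -1-2·λ ≈ -4.2361, π⊥ = -1-2·λ' ≈ 0.2361 ∉ [0.5, 1.3) ⇒ out
candidate 6: (m,n)=(-1,-3) → π∥ = -1-3·λ ≈ -5.8541, π⊥ = -1-3·λ' ≈ 0.8541 ∈ [0.5, 1.3) ⇒ IN Λ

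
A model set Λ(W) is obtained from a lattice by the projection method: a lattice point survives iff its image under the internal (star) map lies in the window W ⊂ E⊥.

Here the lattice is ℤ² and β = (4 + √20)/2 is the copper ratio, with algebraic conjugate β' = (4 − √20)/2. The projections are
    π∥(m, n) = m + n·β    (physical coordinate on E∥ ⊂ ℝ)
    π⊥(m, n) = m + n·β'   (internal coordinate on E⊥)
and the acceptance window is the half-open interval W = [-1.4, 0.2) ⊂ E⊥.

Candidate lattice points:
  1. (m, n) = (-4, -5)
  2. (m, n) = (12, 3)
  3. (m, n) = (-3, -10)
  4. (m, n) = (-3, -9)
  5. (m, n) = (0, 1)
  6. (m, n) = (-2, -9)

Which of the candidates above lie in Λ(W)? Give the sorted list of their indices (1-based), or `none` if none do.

β' = (4−√20)/2 ≈ -0.236068.
#1 (-4,-5): internal coord -4 + (-5)·β' = -2.819660; -2.819660 ∉ [-1.4, 0.2) → out
#2 (12,3): internal coord 12 + (3)·β' = +11.291796; +11.291796 ∉ [-1.4, 0.2) → out
#3 (-3,-10): internal coord -3 + (-10)·β' = -0.639320; -0.639320 ∈ [-1.4, 0.2) → IN Λ
#4 (-3,-9): internal coord -3 + (-9)·β' = -0.875388; -0.875388 ∈ [-1.4, 0.2) → IN Λ
#5 (0,1): internal coord 0 + (1)·β' = -0.236068; -0.236068 ∈ [-1.4, 0.2) → IN Λ
#6 (-2,-9): internal coord -2 + (-9)·β' = +0.124612; +0.124612 ∈ [-1.4, 0.2) → IN Λ

3, 4, 5, 6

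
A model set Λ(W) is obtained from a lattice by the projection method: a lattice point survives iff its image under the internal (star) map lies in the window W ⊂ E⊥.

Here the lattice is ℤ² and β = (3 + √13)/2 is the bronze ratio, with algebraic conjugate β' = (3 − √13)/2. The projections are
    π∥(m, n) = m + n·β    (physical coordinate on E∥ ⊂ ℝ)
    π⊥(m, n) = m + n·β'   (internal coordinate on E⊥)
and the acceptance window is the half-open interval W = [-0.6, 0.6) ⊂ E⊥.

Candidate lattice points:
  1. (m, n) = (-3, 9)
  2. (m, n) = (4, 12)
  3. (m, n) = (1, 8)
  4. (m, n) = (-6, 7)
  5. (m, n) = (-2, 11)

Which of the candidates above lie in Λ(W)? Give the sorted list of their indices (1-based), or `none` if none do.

Compute β' = (3−√13)/2 = -0.302776, so π⊥(m,n) = m -0.302776·n.
#1 (-3,9): internal coord -3 + (9)·β' = -5.724981; -5.724981 ∉ [-0.6, 0.6) → out
#2 (4,12): internal coord 4 + (12)·β' = +0.366692; +0.366692 ∈ [-0.6, 0.6) → IN Λ
#3 (1,8): internal coord 1 + (8)·β' = -1.422205; -1.422205 ∉ [-0.6, 0.6) → out
#4 (-6,7): internal coord -6 + (7)·β' = -8.119429; -8.119429 ∉ [-0.6, 0.6) → out
#5 (-2,11): internal coord -2 + (11)·β' = -5.330532; -5.330532 ∉ [-0.6, 0.6) → out

2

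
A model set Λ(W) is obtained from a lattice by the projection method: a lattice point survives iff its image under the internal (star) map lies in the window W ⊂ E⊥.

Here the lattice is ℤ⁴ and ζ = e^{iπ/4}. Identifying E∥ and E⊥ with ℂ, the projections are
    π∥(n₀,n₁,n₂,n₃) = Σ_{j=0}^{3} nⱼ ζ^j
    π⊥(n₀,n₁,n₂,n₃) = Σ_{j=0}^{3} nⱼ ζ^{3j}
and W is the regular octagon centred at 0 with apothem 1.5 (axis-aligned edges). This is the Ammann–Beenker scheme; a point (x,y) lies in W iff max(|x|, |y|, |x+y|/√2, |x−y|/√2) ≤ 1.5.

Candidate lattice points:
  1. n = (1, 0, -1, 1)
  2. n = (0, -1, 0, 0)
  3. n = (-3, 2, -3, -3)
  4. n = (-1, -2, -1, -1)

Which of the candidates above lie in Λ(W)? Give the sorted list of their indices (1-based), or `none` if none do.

2, 4

π⊥(n) = n₀ + n₁ζ³ + n₂ζ⁶ + n₃ζ⁹ where ζ = e^{iπ/4}.
candidate 1: n = (1, 0, -1, 1) → π⊥ ≈ (+1.70711, +1.70711); max(|x|,|y|,|x±y|/√2) = 2.41421 > 1.5 ⇒ ∉ W
candidate 2: n = (0, -1, 0, 0) → π⊥ ≈ (+0.70711, -0.70711); max(|x|,|y|,|x±y|/√2) = 1.00000 ≤ 1.5 ⇒ ∈ W
candidate 3: n = (-3, 2, -3, -3) → π⊥ ≈ (-6.53553, +2.29289); max(|x|,|y|,|x±y|/√2) = 6.53553 > 1.5 ⇒ ∉ W
candidate 4: n = (-1, -2, -1, -1) → π⊥ ≈ (-0.29289, -1.12132); max(|x|,|y|,|x±y|/√2) = 1.12132 ≤ 1.5 ⇒ ∈ W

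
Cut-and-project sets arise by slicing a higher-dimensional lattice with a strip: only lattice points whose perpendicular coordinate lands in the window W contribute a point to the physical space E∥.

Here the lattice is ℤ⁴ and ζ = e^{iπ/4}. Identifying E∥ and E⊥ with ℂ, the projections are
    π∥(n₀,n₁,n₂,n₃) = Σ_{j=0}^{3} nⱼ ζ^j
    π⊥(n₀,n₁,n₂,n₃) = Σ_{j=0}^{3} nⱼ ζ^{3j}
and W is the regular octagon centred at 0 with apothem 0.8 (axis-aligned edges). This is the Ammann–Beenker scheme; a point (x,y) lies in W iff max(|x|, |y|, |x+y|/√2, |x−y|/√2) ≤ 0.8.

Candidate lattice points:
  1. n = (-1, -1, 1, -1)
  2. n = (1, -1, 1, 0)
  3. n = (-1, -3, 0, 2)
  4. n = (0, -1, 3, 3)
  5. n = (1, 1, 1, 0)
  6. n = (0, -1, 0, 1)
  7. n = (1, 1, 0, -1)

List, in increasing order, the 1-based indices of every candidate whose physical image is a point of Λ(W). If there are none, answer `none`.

5, 7

Internal map: ζ^{3j} for j=0..3 gives (1,0), (−√2/2,√2/2), (0,−1), (√2/2,√2/2).
#1 (-1, -1, 1, -1): internal (-1.000000, -2.414214); octagon support 2.414214 vs apothem 0.8 → ∉ W
#2 (1, -1, 1, 0): internal (1.707107, -1.707107); octagon support 2.414214 vs apothem 0.8 → ∉ W
#3 (-1, -3, 0, 2): internal (2.535534, -0.707107); octagon support 2.535534 vs apothem 0.8 → ∉ W
#4 (0, -1, 3, 3): internal (2.828427, -1.585786); octagon support 3.121320 vs apothem 0.8 → ∉ W
#5 (1, 1, 1, 0): internal (0.292893, -0.292893); octagon support 0.414214 vs apothem 0.8 → ∈ W
#6 (0, -1, 0, 1): internal (1.414214, 0.000000); octagon support 1.414214 vs apothem 0.8 → ∉ W
#7 (1, 1, 0, -1): internal (-0.414214, 0.000000); octagon support 0.414214 vs apothem 0.8 → ∈ W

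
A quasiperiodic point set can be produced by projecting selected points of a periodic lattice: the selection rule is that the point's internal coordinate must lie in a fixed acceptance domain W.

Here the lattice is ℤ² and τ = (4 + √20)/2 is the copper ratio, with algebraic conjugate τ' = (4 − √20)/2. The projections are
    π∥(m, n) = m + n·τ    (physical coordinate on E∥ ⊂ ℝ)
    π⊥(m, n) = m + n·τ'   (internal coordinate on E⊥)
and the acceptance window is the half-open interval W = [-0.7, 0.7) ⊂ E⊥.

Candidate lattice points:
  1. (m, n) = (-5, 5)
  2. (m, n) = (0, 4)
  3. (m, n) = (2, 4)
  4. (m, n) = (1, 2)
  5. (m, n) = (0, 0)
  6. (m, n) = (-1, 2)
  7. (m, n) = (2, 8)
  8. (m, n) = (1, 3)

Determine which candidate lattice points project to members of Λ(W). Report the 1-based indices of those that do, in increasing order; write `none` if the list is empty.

Numerically τ ≈ 4.23607 and τ' = −1/τ ≈ -0.23607.
#1 (-5,5): internal coord -5 + (5)·τ' = -6.18034; -6.18034 ∉ [-0.7, 0.7) → out
#2 (0,4): internal coord 0 + (4)·τ' = -0.94427; -0.94427 ∉ [-0.7, 0.7) → out
#3 (2,4): internal coord 2 + (4)·τ' = +1.05573; +1.05573 ∉ [-0.7, 0.7) → out
#4 (1,2): internal coord 1 + (2)·τ' = +0.52786; +0.52786 ∈ [-0.7, 0.7) → IN Λ
#5 (0,0): internal coord 0 + (0)·τ' = +0.00000; +0.00000 ∈ [-0.7, 0.7) → IN Λ
#6 (-1,2): internal coord -1 + (2)·τ' = -1.47214; -1.47214 ∉ [-0.7, 0.7) → out
#7 (2,8): internal coord 2 + (8)·τ' = +0.11146; +0.11146 ∈ [-0.7, 0.7) → IN Λ
#8 (1,3): internal coord 1 + (3)·τ' = +0.29180; +0.29180 ∈ [-0.7, 0.7) → IN Λ

4, 5, 7, 8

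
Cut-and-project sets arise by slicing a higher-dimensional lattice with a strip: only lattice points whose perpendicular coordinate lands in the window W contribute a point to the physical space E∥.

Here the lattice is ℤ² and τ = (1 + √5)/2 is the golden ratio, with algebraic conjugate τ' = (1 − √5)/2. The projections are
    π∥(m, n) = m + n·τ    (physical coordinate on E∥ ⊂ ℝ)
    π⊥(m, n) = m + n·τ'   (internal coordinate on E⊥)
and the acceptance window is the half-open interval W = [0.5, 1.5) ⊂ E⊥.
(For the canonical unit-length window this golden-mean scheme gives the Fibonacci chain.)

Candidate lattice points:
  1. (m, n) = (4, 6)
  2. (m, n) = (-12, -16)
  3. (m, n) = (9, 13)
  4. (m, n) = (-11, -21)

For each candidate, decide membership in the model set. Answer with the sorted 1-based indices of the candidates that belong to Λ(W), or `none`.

3

τ' = (1−√5)/2 ≈ -0.61803.
#1 (4,6): internal coord 4 + (6)·τ' = +0.29180; +0.29180 ∉ [0.5, 1.5) → out
#2 (-12,-16): internal coord -12 + (-16)·τ' = -2.11146; -2.11146 ∉ [0.5, 1.5) → out
#3 (9,13): internal coord 9 + (13)·τ' = +0.96556; +0.96556 ∈ [0.5, 1.5) → IN Λ
#4 (-11,-21): internal coord -11 + (-21)·τ' = +1.97871; +1.97871 ∉ [0.5, 1.5) → out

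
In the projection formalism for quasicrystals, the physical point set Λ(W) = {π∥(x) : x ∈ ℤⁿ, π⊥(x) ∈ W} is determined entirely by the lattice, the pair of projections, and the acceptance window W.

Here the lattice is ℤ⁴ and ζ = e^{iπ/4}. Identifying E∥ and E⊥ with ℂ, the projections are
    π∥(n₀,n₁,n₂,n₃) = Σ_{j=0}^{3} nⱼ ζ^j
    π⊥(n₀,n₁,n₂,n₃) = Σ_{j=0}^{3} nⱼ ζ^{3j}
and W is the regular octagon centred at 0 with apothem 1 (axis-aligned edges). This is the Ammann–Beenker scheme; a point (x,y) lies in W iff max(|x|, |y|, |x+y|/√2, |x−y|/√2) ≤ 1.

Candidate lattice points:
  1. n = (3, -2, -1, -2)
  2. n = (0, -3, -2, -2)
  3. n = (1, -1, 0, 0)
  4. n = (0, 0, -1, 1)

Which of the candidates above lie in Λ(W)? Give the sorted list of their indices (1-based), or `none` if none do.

none

With ζ = e^{iπ/4} the internal vectors are ζ^0,ζ^3,ζ^6,ζ^9.
#1 (3, -2, -1, -2): internal (3.000000, -1.828427); octagon support 3.414214 vs apothem 1 → ∉ W
#2 (0, -3, -2, -2): internal (0.707107, -1.535534); octagon support 1.585786 vs apothem 1 → ∉ W
#3 (1, -1, 0, 0): internal (1.707107, -0.707107); octagon support 1.707107 vs apothem 1 → ∉ W
#4 (0, 0, -1, 1): internal (0.707107, 1.707107); octagon support 1.707107 vs apothem 1 → ∉ W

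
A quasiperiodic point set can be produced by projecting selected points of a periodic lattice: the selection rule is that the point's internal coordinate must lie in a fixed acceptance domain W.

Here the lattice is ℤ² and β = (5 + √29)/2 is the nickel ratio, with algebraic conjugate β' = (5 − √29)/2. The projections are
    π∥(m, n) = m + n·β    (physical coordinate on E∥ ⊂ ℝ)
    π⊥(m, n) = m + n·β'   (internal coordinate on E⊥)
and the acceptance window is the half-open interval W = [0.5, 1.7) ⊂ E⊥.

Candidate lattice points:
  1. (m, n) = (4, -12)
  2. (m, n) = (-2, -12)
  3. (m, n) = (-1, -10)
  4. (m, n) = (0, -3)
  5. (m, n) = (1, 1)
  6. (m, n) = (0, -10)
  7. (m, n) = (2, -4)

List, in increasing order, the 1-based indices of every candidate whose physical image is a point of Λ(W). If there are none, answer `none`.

3, 4, 5

Numerically β ≈ 5.19258 and β' = −1/β ≈ -0.19258.
#1 (4,-12): internal coord 4 + (-12)·β' = +6.31099; +6.31099 ∉ [0.5, 1.7) → out
#2 (-2,-12): internal coord -2 + (-12)·β' = +0.31099; +0.31099 ∉ [0.5, 1.7) → out
#3 (-1,-10): internal coord -1 + (-10)·β' = +0.92582; +0.92582 ∈ [0.5, 1.7) → IN Λ
#4 (0,-3): internal coord 0 + (-3)·β' = +0.57775; +0.57775 ∈ [0.5, 1.7) → IN Λ
#5 (1,1): internal coord 1 + (1)·β' = +0.80742; +0.80742 ∈ [0.5, 1.7) → IN Λ
#6 (0,-10): internal coord 0 + (-10)·β' = +1.92582; +1.92582 ∉ [0.5, 1.7) → out
#7 (2,-4): internal coord 2 + (-4)·β' = +2.77033; +2.77033 ∉ [0.5, 1.7) → out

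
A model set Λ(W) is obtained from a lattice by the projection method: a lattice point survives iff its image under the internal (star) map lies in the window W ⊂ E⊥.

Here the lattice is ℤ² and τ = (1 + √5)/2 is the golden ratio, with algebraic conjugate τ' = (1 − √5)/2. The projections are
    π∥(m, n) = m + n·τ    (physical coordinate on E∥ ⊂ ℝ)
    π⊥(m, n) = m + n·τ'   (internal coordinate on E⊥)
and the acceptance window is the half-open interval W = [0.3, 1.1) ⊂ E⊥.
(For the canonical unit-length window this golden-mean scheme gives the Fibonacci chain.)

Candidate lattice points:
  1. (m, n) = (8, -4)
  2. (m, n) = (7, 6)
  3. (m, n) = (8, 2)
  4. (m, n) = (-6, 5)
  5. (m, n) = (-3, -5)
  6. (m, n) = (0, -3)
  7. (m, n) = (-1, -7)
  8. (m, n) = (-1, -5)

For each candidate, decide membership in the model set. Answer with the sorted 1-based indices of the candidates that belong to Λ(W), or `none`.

Numerically τ ≈ 1.618034 and τ' = −1/τ ≈ -0.618034.
candidate 1: (m,n)=(8,-4) → π∥ = 8-4·τ ≈ 1.527864, π⊥ = 8-4·τ' ≈ 10.472136 ∉ [0.3, 1.1) ⇒ out
candidate 2: (m,n)=(7,6) → π∥ = 7+6·τ ≈ 16.708204, π⊥ = 7+6·τ' ≈ 3.291796 ∉ [0.3, 1.1) ⇒ out
candidate 3: (m,n)=(8,2) → π∥ = 8+2·τ ≈ 11.236068, π⊥ = 8+2·τ' ≈ 6.763932 ∉ [0.3, 1.1) ⇒ out
candidate 4: (m,n)=(-6,5) → π∥ = -6+5·τ ≈ 2.090170, π⊥ = -6+5·τ' ≈ -9.090170 ∉ [0.3, 1.1) ⇒ out
candidate 5: (m,n)=(-3,-5) → π∥ = -3-5·τ ≈ -11.090170, π⊥ = -3-5·τ' ≈ 0.090170 ∉ [0.3, 1.1) ⇒ out
candidate 6: (m,n)=(0,-3) → π∥ = 0-3·τ ≈ -4.854102, π⊥ = 0-3·τ' ≈ 1.854102 ∉ [0.3, 1.1) ⇒ out
candidate 7: (m,n)=(-1,-7) → π∥ = -1-7·τ ≈ -12.326238, π⊥ = -1-7·τ' ≈ 3.326238 ∉ [0.3, 1.1) ⇒ out
candidate 8: (m,n)=(-1,-5) → π∥ = -1-5·τ ≈ -9.090170, π⊥ = -1-5·τ' ≈ 2.090170 ∉ [0.3, 1.1) ⇒ out

none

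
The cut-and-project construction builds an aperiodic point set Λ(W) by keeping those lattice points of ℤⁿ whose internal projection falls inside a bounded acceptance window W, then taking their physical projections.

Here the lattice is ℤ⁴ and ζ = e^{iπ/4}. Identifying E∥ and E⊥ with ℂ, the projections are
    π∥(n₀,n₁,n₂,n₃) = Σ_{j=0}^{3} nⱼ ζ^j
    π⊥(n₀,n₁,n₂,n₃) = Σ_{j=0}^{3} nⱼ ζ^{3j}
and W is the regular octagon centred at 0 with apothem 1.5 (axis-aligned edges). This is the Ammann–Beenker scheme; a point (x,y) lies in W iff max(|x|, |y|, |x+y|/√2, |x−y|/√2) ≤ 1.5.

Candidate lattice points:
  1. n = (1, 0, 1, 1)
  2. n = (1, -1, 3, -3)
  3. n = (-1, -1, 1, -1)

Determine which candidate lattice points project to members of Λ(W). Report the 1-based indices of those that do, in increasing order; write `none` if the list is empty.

none

With ζ = e^{iπ/4} the internal vectors are ζ^0,ζ^3,ζ^6,ζ^9.
candidate 1: n = (1, 0, 1, 1) → π⊥ ≈ (+1.70711, -0.29289); max(|x|,|y|,|x±y|/√2) = 1.70711 > 1.5 ⇒ ∉ W
candidate 2: n = (1, -1, 3, -3) → π⊥ ≈ (-0.41421, -5.82843); max(|x|,|y|,|x±y|/√2) = 5.82843 > 1.5 ⇒ ∉ W
candidate 3: n = (-1, -1, 1, -1) → π⊥ ≈ (-1.00000, -2.41421); max(|x|,|y|,|x±y|/√2) = 2.41421 > 1.5 ⇒ ∉ W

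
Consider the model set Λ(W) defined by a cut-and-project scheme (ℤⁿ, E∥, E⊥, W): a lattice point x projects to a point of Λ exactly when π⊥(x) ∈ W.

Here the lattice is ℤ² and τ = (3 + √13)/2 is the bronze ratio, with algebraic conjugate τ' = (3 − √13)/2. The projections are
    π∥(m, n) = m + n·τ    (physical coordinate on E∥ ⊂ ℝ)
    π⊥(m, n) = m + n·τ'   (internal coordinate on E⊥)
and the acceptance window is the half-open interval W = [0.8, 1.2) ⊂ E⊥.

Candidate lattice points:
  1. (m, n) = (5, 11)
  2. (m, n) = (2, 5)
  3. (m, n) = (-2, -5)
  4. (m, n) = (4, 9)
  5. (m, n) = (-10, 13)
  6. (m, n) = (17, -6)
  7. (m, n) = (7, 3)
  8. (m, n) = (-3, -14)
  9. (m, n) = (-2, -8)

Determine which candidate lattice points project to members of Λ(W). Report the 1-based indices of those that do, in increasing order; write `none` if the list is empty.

none

τ' = (3−√13)/2 ≈ -0.302776.
candidate 1: (m,n)=(5,11) → π∥ = 5+11·τ ≈ 41.330532, π⊥ = 5+11·τ' ≈ 1.669468 ∉ [0.8, 1.2) ⇒ out
candidate 2: (m,n)=(2,5) → π∥ = 2+5·τ ≈ 18.513878, π⊥ = 2+5·τ' ≈ 0.486122 ∉ [0.8, 1.2) ⇒ out
candidate 3: (m,n)=(-2,-5) → π∥ = -2-5·τ ≈ -18.513878, π⊥ = -2-5·τ' ≈ -0.486122 ∉ [0.8, 1.2) ⇒ out
candidate 4: (m,n)=(4,9) → π∥ = 4+9·τ ≈ 33.724981, π⊥ = 4+9·τ' ≈ 1.275019 ∉ [0.8, 1.2) ⇒ out
candidate 5: (m,n)=(-10,13) → π∥ = -10+13·τ ≈ 32.936083, π⊥ = -10+13·τ' ≈ -13.936083 ∉ [0.8, 1.2) ⇒ out
candidate 6: (m,n)=(17,-6) → π∥ = 17-6·τ ≈ -2.816654, π⊥ = 17-6·τ' ≈ 18.816654 ∉ [0.8, 1.2) ⇒ out
candidate 7: (m,n)=(7,3) → π∥ = 7+3·τ ≈ 16.908327, π⊥ = 7+3·τ' ≈ 6.091673 ∉ [0.8, 1.2) ⇒ out
candidate 8: (m,n)=(-3,-14) → π∥ = -3-14·τ ≈ -49.238859, π⊥ = -3-14·τ' ≈ 1.238859 ∉ [0.8, 1.2) ⇒ out
candidate 9: (m,n)=(-2,-8) → π∥ = -2-8·τ ≈ -28.422205, π⊥ = -2-8·τ' ≈ 0.422205 ∉ [0.8, 1.2) ⇒ out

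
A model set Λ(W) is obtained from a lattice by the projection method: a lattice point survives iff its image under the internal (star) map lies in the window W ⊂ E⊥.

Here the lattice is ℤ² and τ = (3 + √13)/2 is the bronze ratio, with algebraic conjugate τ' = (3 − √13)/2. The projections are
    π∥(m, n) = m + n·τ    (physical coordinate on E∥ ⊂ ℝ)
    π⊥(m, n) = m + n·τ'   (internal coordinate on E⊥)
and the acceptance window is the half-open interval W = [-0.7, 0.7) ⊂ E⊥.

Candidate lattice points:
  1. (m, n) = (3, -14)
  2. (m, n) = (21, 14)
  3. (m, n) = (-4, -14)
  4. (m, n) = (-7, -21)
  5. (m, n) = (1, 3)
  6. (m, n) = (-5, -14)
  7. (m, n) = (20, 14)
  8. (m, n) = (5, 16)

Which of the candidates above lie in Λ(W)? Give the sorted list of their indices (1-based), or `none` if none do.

3, 4, 5, 8

τ' = (3−√13)/2 ≈ -0.3028.
#1 (3,-14): internal coord 3 + (-14)·τ' = +7.2389; +7.2389 ∉ [-0.7, 0.7) → out
#2 (21,14): internal coord 21 + (14)·τ' = +16.7611; +16.7611 ∉ [-0.7, 0.7) → out
#3 (-4,-14): internal coord -4 + (-14)·τ' = +0.2389; +0.2389 ∈ [-0.7, 0.7) → IN Λ
#4 (-7,-21): internal coord -7 + (-21)·τ' = -0.6417; -0.6417 ∈ [-0.7, 0.7) → IN Λ
#5 (1,3): internal coord 1 + (3)·τ' = +0.0917; +0.0917 ∈ [-0.7, 0.7) → IN Λ
#6 (-5,-14): internal coord -5 + (-14)·τ' = -0.7611; -0.7611 ∉ [-0.7, 0.7) → out
#7 (20,14): internal coord 20 + (14)·τ' = +15.7611; +15.7611 ∉ [-0.7, 0.7) → out
#8 (5,16): internal coord 5 + (16)·τ' = +0.1556; +0.1556 ∈ [-0.7, 0.7) → IN Λ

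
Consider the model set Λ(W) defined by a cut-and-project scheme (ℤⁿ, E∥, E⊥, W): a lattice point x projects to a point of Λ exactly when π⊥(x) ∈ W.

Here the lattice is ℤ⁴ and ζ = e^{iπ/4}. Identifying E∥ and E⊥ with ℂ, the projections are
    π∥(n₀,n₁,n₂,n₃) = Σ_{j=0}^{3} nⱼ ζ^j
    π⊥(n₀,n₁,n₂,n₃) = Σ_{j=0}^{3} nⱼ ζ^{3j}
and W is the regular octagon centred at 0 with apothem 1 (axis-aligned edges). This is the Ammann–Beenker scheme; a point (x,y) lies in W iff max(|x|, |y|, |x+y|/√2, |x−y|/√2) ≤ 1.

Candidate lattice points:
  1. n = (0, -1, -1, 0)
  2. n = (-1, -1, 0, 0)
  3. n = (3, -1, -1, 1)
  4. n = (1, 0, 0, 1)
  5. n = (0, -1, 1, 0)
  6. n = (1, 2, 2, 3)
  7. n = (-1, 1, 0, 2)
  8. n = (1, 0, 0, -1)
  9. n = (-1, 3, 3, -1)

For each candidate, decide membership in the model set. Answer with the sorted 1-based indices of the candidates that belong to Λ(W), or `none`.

π⊥(n) = n₀ + n₁ζ³ + n₂ζ⁶ + n₃ζ⁹ where ζ = e^{iπ/4}.
candidate 1: n = (0, -1, -1, 0) → π⊥ ≈ (+0.7071, +0.2929); max(|x|,|y|,|x±y|/√2) = 0.7071 ≤ 1 ⇒ ∈ W
candidate 2: n = (-1, -1, 0, 0) → π⊥ ≈ (-0.2929, -0.7071); max(|x|,|y|,|x±y|/√2) = 0.7071 ≤ 1 ⇒ ∈ W
candidate 3: n = (3, -1, -1, 1) → π⊥ ≈ (+4.4142, +1.0000); max(|x|,|y|,|x±y|/√2) = 4.4142 > 1 ⇒ ∉ W
candidate 4: n = (1, 0, 0, 1) → π⊥ ≈ (+1.7071, +0.7071); max(|x|,|y|,|x±y|/√2) = 1.7071 > 1 ⇒ ∉ W
candidate 5: n = (0, -1, 1, 0) → π⊥ ≈ (+0.7071, -1.7071); max(|x|,|y|,|x±y|/√2) = 1.7071 > 1 ⇒ ∉ W
candidate 6: n = (1, 2, 2, 3) → π⊥ ≈ (+1.7071, +1.5355); max(|x|,|y|,|x±y|/√2) = 2.2929 > 1 ⇒ ∉ W
candidate 7: n = (-1, 1, 0, 2) → π⊥ ≈ (-0.2929, +2.1213); max(|x|,|y|,|x±y|/√2) = 2.1213 > 1 ⇒ ∉ W
candidate 8: n = (1, 0, 0, -1) → π⊥ ≈ (+0.2929, -0.7071); max(|x|,|y|,|x±y|/√2) = 0.7071 ≤ 1 ⇒ ∈ W
candidate 9: n = (-1, 3, 3, -1) → π⊥ ≈ (-3.8284, -1.5858); max(|x|,|y|,|x±y|/√2) = 3.8284 > 1 ⇒ ∉ W

1, 2, 8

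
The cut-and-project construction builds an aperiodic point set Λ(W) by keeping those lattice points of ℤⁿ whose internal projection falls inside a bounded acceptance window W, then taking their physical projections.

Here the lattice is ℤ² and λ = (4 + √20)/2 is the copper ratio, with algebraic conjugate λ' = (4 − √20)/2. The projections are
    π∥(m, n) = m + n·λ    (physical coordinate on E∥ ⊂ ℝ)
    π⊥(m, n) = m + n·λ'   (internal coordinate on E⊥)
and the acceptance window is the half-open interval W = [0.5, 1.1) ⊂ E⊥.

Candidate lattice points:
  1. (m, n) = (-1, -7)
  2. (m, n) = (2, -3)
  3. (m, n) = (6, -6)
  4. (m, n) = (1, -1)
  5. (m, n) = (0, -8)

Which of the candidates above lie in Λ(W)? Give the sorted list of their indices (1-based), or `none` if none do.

1

λ' = (4−√20)/2 ≈ -0.23607.
#1 (-1,-7): internal coord -1 + (-7)·λ' = +0.65248; +0.65248 ∈ [0.5, 1.1) → IN Λ
#2 (2,-3): internal coord 2 + (-3)·λ' = +2.70820; +2.70820 ∉ [0.5, 1.1) → out
#3 (6,-6): internal coord 6 + (-6)·λ' = +7.41641; +7.41641 ∉ [0.5, 1.1) → out
#4 (1,-1): internal coord 1 + (-1)·λ' = +1.23607; +1.23607 ∉ [0.5, 1.1) → out
#5 (0,-8): internal coord 0 + (-8)·λ' = +1.88854; +1.88854 ∉ [0.5, 1.1) → out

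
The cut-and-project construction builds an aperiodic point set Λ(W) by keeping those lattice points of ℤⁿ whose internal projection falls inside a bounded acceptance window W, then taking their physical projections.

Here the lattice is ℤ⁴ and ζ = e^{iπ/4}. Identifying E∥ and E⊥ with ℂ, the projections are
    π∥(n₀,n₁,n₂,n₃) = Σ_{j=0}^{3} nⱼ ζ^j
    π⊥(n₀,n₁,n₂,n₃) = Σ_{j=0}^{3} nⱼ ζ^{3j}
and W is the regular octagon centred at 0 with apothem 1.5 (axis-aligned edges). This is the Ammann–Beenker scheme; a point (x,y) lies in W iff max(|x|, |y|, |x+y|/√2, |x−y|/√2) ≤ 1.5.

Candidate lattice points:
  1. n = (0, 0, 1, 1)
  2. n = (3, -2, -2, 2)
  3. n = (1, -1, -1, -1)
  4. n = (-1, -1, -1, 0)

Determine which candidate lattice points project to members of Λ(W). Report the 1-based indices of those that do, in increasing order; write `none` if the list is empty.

With ζ = e^{iπ/4} the internal vectors are ζ^0,ζ^3,ζ^6,ζ^9.
#1 (0, 0, 1, 1): internal (0.7071, -0.2929); octagon support 0.7071 vs apothem 1.5 → ∈ W
#2 (3, -2, -2, 2): internal (5.8284, 2.0000); octagon support 5.8284 vs apothem 1.5 → ∉ W
#3 (1, -1, -1, -1): internal (1.0000, -0.4142); octagon support 1.0000 vs apothem 1.5 → ∈ W
#4 (-1, -1, -1, 0): internal (-0.2929, 0.2929); octagon support 0.4142 vs apothem 1.5 → ∈ W

1, 3, 4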